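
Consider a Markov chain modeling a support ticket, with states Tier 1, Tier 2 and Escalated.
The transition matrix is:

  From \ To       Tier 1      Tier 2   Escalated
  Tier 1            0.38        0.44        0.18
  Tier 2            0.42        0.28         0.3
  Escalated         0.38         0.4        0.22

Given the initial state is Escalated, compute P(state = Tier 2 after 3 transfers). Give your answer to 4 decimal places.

Propagate the distribution vector 3 transfers from Escalated.
After 0 transfers: (0.0000, 0.0000, 1.0000)
After 1 transfer: (0.3800, 0.4000, 0.2200)
After 2 transfers: (0.3960, 0.3672, 0.2368)
After 3 transfers: (0.3947, 0.3718, 0.2335)
P(in Tier 2 after 3 transfers) = 0.3718

0.3718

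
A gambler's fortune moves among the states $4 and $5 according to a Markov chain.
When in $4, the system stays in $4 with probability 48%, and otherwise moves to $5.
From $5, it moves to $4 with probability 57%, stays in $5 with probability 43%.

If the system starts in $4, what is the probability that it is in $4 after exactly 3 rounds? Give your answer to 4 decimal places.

0.5226

Propagate the distribution vector 3 rounds from $4.
After 0 rounds: (1.0000, 0.0000)
After 1 round: (0.4800, 0.5200)
After 2 rounds: (0.5268, 0.4732)
After 3 rounds: (0.5226, 0.4774)
P(in $4 after 3 rounds) = 0.5226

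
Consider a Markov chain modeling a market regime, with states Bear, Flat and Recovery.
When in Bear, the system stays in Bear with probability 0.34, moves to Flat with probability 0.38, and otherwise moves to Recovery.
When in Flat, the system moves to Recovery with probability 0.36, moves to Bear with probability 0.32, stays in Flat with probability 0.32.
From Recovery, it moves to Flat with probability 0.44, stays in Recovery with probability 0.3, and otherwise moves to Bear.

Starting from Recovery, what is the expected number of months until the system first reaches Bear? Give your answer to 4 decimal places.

Let t(s) be the expected number of months to first reach Bear from state s, with t(Bear) = 0. Conditioning on the first month:
t(Flat) = 1 + 0.32·t(Flat) + 0.36·t(Recovery)
t(Recovery) = 1 + 0.44·t(Flat) + 0.3·t(Recovery)
Solving: t(Flat) = 3.3375, t(Recovery) = 3.5264.
Expected months from Recovery to Bear: 3.5264.

3.5264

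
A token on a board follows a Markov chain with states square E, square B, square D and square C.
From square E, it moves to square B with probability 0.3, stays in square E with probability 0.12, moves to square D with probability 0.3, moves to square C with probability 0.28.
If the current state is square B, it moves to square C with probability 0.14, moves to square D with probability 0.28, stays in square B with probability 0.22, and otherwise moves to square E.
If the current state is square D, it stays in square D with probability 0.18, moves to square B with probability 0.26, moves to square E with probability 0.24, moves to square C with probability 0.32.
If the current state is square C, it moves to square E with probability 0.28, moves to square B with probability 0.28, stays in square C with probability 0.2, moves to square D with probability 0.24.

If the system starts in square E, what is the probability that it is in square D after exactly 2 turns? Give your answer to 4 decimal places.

0.2412

Propagate the distribution vector 2 turns from square E.
After 0 turns: (1.0000, 0.0000, 0.0000, 0.0000)
After 1 turn: (0.1200, 0.3000, 0.3000, 0.2800)
After 2 turns: (0.2728, 0.2584, 0.2412, 0.2276)
P(in square D after 2 turns) = 0.2412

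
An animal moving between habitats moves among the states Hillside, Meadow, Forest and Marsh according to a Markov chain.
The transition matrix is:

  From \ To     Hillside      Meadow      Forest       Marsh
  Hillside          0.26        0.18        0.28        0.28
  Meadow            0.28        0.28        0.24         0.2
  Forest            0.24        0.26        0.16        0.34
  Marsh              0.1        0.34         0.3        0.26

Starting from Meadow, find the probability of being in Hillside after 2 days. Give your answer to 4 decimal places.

0.2288

Propagate the distribution vector 2 days from Meadow.
After 0 days: (0.0000, 1.0000, 0.0000, 0.0000)
After 1 day: (0.2800, 0.2800, 0.2400, 0.2000)
After 2 days: (0.2288, 0.2592, 0.2440, 0.2680)
P(in Hillside after 2 days) = 0.2288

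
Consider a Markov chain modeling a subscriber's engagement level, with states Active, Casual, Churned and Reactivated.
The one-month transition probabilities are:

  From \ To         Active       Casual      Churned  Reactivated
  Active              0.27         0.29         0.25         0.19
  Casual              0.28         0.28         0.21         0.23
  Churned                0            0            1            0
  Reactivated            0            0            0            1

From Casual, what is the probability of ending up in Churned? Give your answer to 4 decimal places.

0.5025

Let h(s) be the probability of absorption at Churned starting from transient state s. Then h(Churned) = 1 and h(Reactivated) = 0. By first-step analysis:
h(Active) = 0.27·h(Active) + 0.29·h(Casual) + 0.25·1 + 0.19·0
h(Casual) = 0.28·h(Active) + 0.28·h(Casual) + 0.21·1 + 0.23·0
Solving: h(Active) = 0.5421, h(Casual) = 0.5025.
Starting from Casual, the probability is 0.5025.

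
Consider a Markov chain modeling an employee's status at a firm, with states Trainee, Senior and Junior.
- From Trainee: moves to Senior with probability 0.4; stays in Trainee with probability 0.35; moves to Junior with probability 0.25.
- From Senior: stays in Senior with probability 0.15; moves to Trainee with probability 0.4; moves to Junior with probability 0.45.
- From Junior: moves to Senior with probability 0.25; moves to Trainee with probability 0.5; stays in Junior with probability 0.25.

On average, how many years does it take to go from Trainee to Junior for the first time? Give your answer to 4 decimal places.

3.1847

Let t(s) be the expected number of years to first reach Junior from state s, with t(Junior) = 0. Conditioning on the first year:
t(Trainee) = 1 + 0.35·t(Trainee) + 0.4·t(Senior)
t(Senior) = 1 + 0.4·t(Trainee) + 0.15·t(Senior)
Solving: t(Trainee) = 3.1847, t(Senior) = 2.6752.
Expected years from Trainee to Junior: 3.1847.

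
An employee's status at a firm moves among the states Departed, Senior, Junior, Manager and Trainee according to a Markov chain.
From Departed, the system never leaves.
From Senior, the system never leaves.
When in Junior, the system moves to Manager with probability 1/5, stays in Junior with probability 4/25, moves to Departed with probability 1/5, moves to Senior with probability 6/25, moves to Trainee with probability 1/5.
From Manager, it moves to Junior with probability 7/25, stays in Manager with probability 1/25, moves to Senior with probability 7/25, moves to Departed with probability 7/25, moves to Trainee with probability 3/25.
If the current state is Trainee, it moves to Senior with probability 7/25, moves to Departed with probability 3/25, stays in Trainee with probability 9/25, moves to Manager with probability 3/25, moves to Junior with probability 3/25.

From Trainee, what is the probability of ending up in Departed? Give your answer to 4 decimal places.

0.3553

Let h(s) be the probability of absorption at Departed starting from transient state s. Then h(Departed) = 1 and h(Senior) = 0. By first-step analysis:
h(Junior) = 0.2·1 + 0.24·0 + 0.16·h(Junior) + 0.2·h(Manager) + 0.2·h(Trainee)
h(Manager) = 0.28·1 + 0.28·0 + 0.28·h(Junior) + 0.04·h(Manager) + 0.12·h(Trainee)
h(Trainee) = 0.12·1 + 0.28·0 + 0.12·h(Junior) + 0.12·h(Manager) + 0.36·h(Trainee)
Solving: h(Junior) = 0.4328, h(Manager) = 0.4623, h(Trainee) = 0.3553.
Starting from Trainee, the probability is 0.3553.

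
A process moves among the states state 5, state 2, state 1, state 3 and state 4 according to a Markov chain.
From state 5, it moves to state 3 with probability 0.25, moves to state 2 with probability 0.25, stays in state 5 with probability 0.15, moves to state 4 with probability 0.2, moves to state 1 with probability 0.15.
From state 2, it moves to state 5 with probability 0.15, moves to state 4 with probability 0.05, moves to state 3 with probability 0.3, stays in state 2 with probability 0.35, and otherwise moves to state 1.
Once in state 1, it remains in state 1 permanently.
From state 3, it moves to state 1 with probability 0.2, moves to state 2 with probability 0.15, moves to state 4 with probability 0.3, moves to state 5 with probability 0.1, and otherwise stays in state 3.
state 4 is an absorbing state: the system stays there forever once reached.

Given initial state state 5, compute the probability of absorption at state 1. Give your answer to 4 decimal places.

0.4633

Let h(s) be the probability of absorption at state 1 starting from transient state s. Then h(state 1) = 1 and h(state 4) = 0. By first-step analysis:
h(state 5) = 0.15·h(state 5) + 0.25·h(state 2) + 0.15·1 + 0.25·h(state 3) + 0.2·0
h(state 2) = 0.15·h(state 5) + 0.35·h(state 2) + 0.15·1 + 0.3·h(state 3) + 0.05·0
h(state 3) = 0.1·h(state 5) + 0.15·h(state 2) + 0.2·1 + 0.25·h(state 3) + 0.3·0
Solving: h(state 5) = 0.4633, h(state 2) = 0.5390, h(state 3) = 0.4362.
Starting from state 5, the probability is 0.4633.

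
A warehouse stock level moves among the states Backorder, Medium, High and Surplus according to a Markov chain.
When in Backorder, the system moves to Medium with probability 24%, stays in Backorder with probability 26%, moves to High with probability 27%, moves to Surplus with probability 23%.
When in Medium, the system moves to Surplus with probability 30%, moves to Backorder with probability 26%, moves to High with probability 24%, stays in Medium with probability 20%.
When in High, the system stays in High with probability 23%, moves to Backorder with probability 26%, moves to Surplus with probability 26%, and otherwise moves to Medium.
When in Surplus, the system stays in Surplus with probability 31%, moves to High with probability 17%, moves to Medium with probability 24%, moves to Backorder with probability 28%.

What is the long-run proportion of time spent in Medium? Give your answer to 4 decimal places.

Let the stationary distribution be π with π = πP and π_1 + π_2 + π_3 + π_4 = 1.
π_1 = 0.26·π_1 + 0.26·π_2 + 0.26·π_3 + 0.28·π_4
π_2 = 0.24·π_1 + 0.2·π_2 + 0.25·π_3 + 0.24·π_4
π_3 = 0.27·π_1 + 0.24·π_2 + 0.23·π_3 + 0.17·π_4
Solving with the normalization constraint gives π = (0.2655, 0.2329, 0.2264, 0.2751).
So the stationary probability of Medium is 0.2329.

0.2329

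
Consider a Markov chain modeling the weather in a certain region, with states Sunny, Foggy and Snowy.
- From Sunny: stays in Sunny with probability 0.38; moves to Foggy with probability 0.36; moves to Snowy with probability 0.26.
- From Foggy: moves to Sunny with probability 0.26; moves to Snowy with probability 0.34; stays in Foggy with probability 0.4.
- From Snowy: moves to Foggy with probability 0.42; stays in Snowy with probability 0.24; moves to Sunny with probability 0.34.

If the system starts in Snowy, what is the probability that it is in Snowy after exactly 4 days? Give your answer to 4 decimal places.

Propagate the distribution vector 4 days from Snowy.
After 0 days: (0.0000, 0.0000, 1.0000)
After 1 day: (0.3400, 0.4200, 0.2400)
After 2 days: (0.3200, 0.3912, 0.2888)
After 3 days: (0.3215, 0.3930, 0.2855)
After 4 days: (0.3214, 0.3929, 0.2857)
P(in Snowy after 4 days) = 0.2857

0.2857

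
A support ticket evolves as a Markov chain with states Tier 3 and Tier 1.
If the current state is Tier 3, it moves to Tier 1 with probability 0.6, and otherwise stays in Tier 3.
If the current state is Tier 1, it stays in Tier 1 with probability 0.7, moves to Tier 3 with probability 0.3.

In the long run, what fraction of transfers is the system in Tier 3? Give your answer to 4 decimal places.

0.3333

Let the stationary distribution be π with π = πP and π_1 + π_2 = 1.
π_1 = 0.4·π_1 + 0.3·π_2
Solving with the normalization constraint gives π = (0.3333, 0.6667).
So the stationary probability of Tier 3 is 0.3333.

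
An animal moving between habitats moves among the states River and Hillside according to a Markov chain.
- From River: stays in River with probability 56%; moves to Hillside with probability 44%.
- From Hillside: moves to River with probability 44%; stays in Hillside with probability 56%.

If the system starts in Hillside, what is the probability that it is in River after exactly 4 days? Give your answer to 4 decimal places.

Propagate the distribution vector 4 days from Hillside.
After 0 days: (0.0000, 1.0000)
After 1 day: (0.4400, 0.5600)
After 2 days: (0.4928, 0.5072)
After 3 days: (0.4991, 0.5009)
After 4 days: (0.4999, 0.5001)
P(in River after 4 days) = 0.4999

0.4999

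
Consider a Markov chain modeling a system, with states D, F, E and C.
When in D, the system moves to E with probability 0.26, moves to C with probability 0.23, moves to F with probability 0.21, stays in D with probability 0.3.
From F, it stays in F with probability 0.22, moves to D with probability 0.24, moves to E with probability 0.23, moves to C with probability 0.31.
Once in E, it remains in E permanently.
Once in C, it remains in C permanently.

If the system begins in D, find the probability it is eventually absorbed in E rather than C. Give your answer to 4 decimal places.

Let h(s) be the probability of absorption at E starting from transient state s. Then h(E) = 1 and h(C) = 0. By first-step analysis:
h(D) = 0.3·h(D) + 0.21·h(F) + 0.26·1 + 0.23·0
h(F) = 0.24·h(D) + 0.22·h(F) + 0.23·1 + 0.31·0
Solving: h(D) = 0.5067, h(F) = 0.4508.
Starting from D, the probability is 0.5067.

0.5067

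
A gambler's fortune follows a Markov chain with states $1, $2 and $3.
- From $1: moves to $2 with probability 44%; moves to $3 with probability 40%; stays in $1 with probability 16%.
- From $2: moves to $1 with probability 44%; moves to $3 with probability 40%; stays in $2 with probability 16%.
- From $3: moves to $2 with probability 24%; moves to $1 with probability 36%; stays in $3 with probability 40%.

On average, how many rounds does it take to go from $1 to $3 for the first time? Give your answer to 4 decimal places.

2.5000

Let t(s) be the expected number of rounds to first reach $3 from state s, with t($3) = 0. Conditioning on the first round:
t($1) = 1 + 0.16·t($1) + 0.44·t($2)
t($2) = 1 + 0.44·t($1) + 0.16·t($2)
Solving: t($1) = 2.5000, t($2) = 2.5000.
Expected rounds from $1 to $3: 2.5000.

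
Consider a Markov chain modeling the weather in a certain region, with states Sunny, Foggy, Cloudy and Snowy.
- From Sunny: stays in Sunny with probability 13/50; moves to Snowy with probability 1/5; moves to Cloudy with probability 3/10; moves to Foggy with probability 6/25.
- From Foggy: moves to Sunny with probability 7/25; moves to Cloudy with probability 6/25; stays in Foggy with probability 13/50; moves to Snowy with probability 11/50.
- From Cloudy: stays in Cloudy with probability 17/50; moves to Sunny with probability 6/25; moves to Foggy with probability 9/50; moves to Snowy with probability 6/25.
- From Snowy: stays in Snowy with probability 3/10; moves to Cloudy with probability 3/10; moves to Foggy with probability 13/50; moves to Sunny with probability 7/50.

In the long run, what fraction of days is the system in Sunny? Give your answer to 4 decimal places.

Let the stationary distribution be π with π = πP and π_1 + π_2 + π_3 + π_4 = 1.
π_1 = 0.26·π_1 + 0.28·π_2 + 0.24·π_3 + 0.14·π_4
π_2 = 0.24·π_1 + 0.26·π_2 + 0.18·π_3 + 0.26·π_4
π_3 = 0.3·π_1 + 0.24·π_2 + 0.34·π_3 + 0.3·π_4
Solving with the normalization constraint gives π = (0.2298, 0.2316, 0.2980, 0.2406).
So the stationary probability of Sunny is 0.2298.

0.2298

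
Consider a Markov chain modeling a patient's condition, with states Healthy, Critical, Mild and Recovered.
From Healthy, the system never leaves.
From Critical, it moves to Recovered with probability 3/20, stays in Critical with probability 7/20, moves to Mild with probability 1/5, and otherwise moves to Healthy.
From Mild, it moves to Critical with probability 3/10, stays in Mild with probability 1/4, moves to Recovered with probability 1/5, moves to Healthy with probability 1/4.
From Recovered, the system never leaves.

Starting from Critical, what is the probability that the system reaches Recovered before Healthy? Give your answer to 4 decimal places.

0.3567

Let h(s) be the probability of absorption at Recovered starting from transient state s. Then h(Recovered) = 1 and h(Healthy) = 0. By first-step analysis:
h(Critical) = 0.3·0 + 0.35·h(Critical) + 0.2·h(Mild) + 0.15·1
h(Mild) = 0.25·0 + 0.3·h(Critical) + 0.25·h(Mild) + 0.2·1
Solving: h(Critical) = 0.3567, h(Mild) = 0.4094.
Starting from Critical, the probability is 0.3567.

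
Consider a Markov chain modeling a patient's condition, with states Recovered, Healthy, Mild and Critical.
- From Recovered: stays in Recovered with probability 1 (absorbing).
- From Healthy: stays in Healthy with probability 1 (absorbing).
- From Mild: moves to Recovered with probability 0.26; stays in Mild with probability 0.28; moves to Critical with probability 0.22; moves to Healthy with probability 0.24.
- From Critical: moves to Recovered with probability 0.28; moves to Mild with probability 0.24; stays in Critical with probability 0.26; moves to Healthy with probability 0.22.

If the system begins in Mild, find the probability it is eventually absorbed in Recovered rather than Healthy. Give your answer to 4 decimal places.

0.5292

Let h(s) be the probability of absorption at Recovered starting from transient state s. Then h(Recovered) = 1 and h(Healthy) = 0. By first-step analysis:
h(Mild) = 0.26·1 + 0.24·0 + 0.28·h(Mild) + 0.22·h(Critical)
h(Critical) = 0.28·1 + 0.22·0 + 0.24·h(Mild) + 0.26·h(Critical)
Solving: h(Mild) = 0.5292, h(Critical) = 0.5500.
Starting from Mild, the probability is 0.5292.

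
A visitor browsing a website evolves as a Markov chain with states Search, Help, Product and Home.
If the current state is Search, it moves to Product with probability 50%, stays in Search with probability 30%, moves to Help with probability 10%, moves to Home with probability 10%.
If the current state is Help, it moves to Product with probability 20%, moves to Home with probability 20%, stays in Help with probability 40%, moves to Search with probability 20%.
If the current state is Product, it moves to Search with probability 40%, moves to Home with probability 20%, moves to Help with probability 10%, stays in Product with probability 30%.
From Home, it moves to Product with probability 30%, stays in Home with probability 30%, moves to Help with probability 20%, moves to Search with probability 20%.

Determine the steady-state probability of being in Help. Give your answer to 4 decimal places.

Let the stationary distribution be π with π = πP and π_1 + π_2 + π_3 + π_4 = 1.
π_1 = 0.3·π_1 + 0.2·π_2 + 0.4·π_3 + 0.2·π_4
π_2 = 0.1·π_1 + 0.4·π_2 + 0.1·π_3 + 0.2·π_4
π_3 = 0.5·π_1 + 0.2·π_2 + 0.3·π_3 + 0.3·π_4
Solving with the normalization constraint gives π = (0.2984, 0.1699, 0.3427, 0.1891).
So the stationary probability of Help is 0.1699.

0.1699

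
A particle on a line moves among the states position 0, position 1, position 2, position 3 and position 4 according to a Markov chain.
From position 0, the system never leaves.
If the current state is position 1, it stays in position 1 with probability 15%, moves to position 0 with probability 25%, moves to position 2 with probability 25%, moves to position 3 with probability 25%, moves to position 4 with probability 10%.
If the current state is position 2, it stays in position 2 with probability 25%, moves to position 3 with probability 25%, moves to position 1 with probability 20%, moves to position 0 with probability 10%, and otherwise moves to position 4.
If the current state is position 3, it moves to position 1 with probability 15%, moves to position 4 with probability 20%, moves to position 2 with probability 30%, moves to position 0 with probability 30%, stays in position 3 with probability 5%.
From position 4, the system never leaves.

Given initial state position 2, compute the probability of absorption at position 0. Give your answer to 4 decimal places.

Let h(s) be the probability of absorption at position 0 starting from transient state s. Then h(position 0) = 1 and h(position 4) = 0. By first-step analysis:
h(position 1) = 0.25·1 + 0.15·h(position 1) + 0.25·h(position 2) + 0.25·h(position 3) + 0.1·0
h(position 2) = 0.1·1 + 0.2·h(position 1) + 0.25·h(position 2) + 0.25·h(position 3) + 0.2·0
h(position 3) = 0.3·1 + 0.15·h(position 1) + 0.3·h(position 2) + 0.05·h(position 3) + 0.2·0
Solving: h(position 1) = 0.6011, h(position 2) = 0.4812, h(position 3) = 0.5627.
Starting from position 2, the probability is 0.4812.

0.4812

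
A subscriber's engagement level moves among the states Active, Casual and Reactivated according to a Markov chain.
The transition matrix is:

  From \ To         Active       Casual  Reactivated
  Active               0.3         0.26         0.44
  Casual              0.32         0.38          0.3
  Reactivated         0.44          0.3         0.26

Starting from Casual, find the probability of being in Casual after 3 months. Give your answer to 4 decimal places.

Propagate the distribution vector 3 months from Casual.
After 0 months: (0.0000, 1.0000, 0.0000)
After 1 month: (0.3200, 0.3800, 0.3000)
After 2 months: (0.3496, 0.3176, 0.3328)
After 3 months: (0.3529, 0.3114, 0.3356)
P(in Casual after 3 months) = 0.3114

0.3114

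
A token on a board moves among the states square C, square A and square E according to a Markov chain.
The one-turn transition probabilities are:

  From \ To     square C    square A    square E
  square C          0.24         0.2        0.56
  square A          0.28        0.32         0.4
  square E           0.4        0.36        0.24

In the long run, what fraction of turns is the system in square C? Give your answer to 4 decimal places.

0.3140

Let the stationary distribution be π with π = πP and π_1 + π_2 + π_3 = 1.
π_1 = 0.24·π_1 + 0.28·π_2 + 0.4·π_3
π_2 = 0.2·π_1 + 0.32·π_2 + 0.36·π_3
Solving with the normalization constraint gives π = (0.3140, 0.2978, 0.3881).
So the stationary probability of square C is 0.3140.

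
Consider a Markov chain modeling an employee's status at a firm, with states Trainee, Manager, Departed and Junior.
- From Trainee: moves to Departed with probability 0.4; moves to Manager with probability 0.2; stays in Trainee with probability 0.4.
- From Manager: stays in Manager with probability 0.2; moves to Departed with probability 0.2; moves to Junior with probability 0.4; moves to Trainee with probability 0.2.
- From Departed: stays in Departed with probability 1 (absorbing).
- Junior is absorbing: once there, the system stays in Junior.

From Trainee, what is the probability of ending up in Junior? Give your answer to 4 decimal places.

0.1818

Let h(s) be the probability of absorption at Junior starting from transient state s. Then h(Junior) = 1 and h(Departed) = 0. By first-step analysis:
h(Trainee) = 0.4·h(Trainee) + 0.2·h(Manager) + 0.4·0
h(Manager) = 0.2·h(Trainee) + 0.2·h(Manager) + 0.2·0 + 0.4·1
Solving: h(Trainee) = 0.1818, h(Manager) = 0.5455.
Starting from Trainee, the probability is 0.1818.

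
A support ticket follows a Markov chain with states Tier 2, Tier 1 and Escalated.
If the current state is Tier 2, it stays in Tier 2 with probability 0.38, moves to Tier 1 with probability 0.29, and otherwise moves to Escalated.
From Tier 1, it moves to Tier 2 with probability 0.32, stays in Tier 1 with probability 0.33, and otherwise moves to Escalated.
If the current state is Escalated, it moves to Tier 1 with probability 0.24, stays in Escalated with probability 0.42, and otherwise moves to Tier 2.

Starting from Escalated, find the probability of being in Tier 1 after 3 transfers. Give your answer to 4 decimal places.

0.2825

Propagate the distribution vector 3 transfers from Escalated.
After 0 transfers: (0.0000, 0.0000, 1.0000)
After 1 transfer: (0.3400, 0.2400, 0.4200)
After 2 transfers: (0.3488, 0.2786, 0.3726)
After 3 transfers: (0.3484, 0.2825, 0.3691)
P(in Tier 1 after 3 transfers) = 0.2825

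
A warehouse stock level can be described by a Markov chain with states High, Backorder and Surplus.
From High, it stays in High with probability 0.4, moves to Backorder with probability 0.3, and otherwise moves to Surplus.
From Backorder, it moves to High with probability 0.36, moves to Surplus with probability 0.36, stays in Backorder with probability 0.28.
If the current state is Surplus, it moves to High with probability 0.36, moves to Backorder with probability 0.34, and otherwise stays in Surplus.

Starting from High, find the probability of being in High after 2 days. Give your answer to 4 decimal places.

Sum over the intermediate state after 1 day:
P = P(High→High)·P(High→High) + P(High→Backorder)·P(Backorder→High) + P(High→Surplus)·P(Surplus→High)
  = 0.4×0.4 + 0.3×0.36 + 0.3×0.36
  = 0.1600 + 0.1080 + 0.1080 = 0.3760

0.3760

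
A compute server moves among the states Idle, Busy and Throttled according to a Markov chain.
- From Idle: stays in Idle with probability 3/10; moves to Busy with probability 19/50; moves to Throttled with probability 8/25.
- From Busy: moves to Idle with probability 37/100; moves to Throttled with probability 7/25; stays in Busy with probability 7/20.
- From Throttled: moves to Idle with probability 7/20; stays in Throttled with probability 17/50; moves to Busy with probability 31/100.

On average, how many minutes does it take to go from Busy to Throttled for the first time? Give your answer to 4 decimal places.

Let t(s) be the expected number of minutes to first reach Throttled from state s, with t(Throttled) = 0. Conditioning on the first minute:
t(Idle) = 1 + 0.3·t(Idle) + 0.38·t(Busy)
t(Busy) = 1 + 0.37·t(Idle) + 0.35·t(Busy)
Solving: t(Idle) = 3.2761, t(Busy) = 3.4033.
Expected minutes from Busy to Throttled: 3.4033.

3.4033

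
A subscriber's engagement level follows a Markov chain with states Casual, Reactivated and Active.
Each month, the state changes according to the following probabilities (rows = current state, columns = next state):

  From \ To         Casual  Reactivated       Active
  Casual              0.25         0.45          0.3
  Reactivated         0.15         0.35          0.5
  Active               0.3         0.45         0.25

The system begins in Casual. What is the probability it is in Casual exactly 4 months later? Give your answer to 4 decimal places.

Propagate the distribution vector 4 months from Casual.
After 0 months: (1.0000, 0.0000, 0.0000)
After 1 month: (0.2500, 0.4500, 0.3000)
After 2 months: (0.2200, 0.4050, 0.3750)
After 3 months: (0.2283, 0.4095, 0.3623)
After 4 months: (0.2272, 0.4091, 0.3638)
P(in Casual after 4 months) = 0.2272

0.2272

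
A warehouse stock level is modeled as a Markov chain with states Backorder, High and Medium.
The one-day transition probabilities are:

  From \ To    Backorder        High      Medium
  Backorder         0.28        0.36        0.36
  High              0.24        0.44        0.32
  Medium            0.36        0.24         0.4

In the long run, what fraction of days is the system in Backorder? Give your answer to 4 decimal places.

Let the stationary distribution be π with π = πP and π_1 + π_2 + π_3 = 1.
π_1 = 0.28·π_1 + 0.24·π_2 + 0.36·π_3
π_2 = 0.36·π_1 + 0.44·π_2 + 0.24·π_3
Solving with the normalization constraint gives π = (0.2951, 0.3443, 0.3607).
So the stationary probability of Backorder is 0.2951.

0.2951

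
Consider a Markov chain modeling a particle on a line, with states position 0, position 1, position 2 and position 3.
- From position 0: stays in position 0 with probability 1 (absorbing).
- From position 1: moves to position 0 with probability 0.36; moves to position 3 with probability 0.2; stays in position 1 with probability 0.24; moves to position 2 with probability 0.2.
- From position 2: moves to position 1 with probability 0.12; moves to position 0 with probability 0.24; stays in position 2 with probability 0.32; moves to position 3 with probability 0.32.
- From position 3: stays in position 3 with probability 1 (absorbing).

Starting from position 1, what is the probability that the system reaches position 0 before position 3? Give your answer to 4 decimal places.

0.5942

Let h(s) be the probability of absorption at position 0 starting from transient state s. Then h(position 0) = 1 and h(position 3) = 0. By first-step analysis:
h(position 1) = 0.36·1 + 0.24·h(position 1) + 0.2·h(position 2) + 0.2·0
h(position 2) = 0.24·1 + 0.12·h(position 1) + 0.32·h(position 2) + 0.32·0
Solving: h(position 1) = 0.5942, h(position 2) = 0.4578.
Starting from position 1, the probability is 0.5942.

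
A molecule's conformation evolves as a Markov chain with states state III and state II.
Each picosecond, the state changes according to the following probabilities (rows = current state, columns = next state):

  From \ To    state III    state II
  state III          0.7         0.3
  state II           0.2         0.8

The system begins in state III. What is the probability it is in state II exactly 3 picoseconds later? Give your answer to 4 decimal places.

Propagate the distribution vector 3 picoseconds from state III.
After 0 picoseconds: (1.0000, 0.0000)
After 1 picosecond: (0.7000, 0.3000)
After 2 picoseconds: (0.5500, 0.4500)
After 3 picoseconds: (0.4750, 0.5250)
P(in state II after 3 picoseconds) = 0.5250

0.5250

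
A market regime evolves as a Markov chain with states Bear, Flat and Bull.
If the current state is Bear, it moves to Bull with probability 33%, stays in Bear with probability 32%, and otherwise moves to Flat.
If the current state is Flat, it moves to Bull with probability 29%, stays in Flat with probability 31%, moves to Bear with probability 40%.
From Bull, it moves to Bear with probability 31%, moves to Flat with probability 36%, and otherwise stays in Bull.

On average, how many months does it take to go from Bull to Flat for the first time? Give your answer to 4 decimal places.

Let t(s) be the expected number of months to first reach Flat from state s, with t(Flat) = 0. Conditioning on the first month:
t(Bear) = 1 + 0.32·t(Bear) + 0.33·t(Bull)
t(Bull) = 1 + 0.31·t(Bear) + 0.33·t(Bull)
Solving: t(Bear) = 2.8305, t(Bull) = 2.8022.
Expected months from Bull to Flat: 2.8022.

2.8022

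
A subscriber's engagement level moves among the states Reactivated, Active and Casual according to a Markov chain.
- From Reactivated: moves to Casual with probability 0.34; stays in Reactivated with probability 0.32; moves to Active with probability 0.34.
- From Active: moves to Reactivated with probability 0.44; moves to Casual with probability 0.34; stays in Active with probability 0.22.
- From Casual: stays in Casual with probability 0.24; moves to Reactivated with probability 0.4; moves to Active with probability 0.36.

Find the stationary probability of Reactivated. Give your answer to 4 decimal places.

Let the stationary distribution be π with π = πP and π_1 + π_2 + π_3 = 1.
π_1 = 0.32·π_1 + 0.44·π_2 + 0.4·π_3
π_2 = 0.34·π_1 + 0.22·π_2 + 0.36·π_3
Solving with the normalization constraint gives π = (0.3818, 0.3091, 0.3091).
So the stationary probability of Reactivated is 0.3818.

0.3818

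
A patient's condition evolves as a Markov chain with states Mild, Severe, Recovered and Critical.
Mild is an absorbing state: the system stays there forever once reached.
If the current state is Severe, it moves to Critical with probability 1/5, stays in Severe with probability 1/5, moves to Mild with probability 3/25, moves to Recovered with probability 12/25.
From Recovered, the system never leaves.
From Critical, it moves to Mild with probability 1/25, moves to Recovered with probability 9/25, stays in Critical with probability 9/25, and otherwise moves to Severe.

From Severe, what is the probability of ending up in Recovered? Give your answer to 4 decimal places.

Let h(s) be the probability of absorption at Recovered starting from transient state s. Then h(Recovered) = 1 and h(Mild) = 0. By first-step analysis:
h(Severe) = 0.12·0 + 0.2·h(Severe) + 0.48·1 + 0.2·h(Critical)
h(Critical) = 0.04·0 + 0.24·h(Severe) + 0.36·1 + 0.36·h(Critical)
Solving: h(Severe) = 0.8172, h(Critical) = 0.8690.
Starting from Severe, the probability is 0.8172.

0.8172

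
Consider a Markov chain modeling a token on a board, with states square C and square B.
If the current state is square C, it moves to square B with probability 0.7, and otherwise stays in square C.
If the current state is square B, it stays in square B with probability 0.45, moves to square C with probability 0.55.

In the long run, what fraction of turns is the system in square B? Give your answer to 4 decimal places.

Let the stationary distribution be π with π = πP and π_1 + π_2 = 1.
π_1 = 0.3·π_1 + 0.55·π_2
Solving with the normalization constraint gives π = (0.4400, 0.5600).
So the stationary probability of square B is 0.5600.

0.5600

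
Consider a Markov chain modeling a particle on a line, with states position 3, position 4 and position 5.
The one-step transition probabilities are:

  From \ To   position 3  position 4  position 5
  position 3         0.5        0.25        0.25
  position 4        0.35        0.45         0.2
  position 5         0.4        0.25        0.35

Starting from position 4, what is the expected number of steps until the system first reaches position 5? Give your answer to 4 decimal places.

Let t(s) be the expected number of steps to first reach position 5 from state s, with t(position 5) = 0. Conditioning on the first step:
t(position 3) = 1 + 0.5·t(position 3) + 0.25·t(position 4)
t(position 4) = 1 + 0.35·t(position 3) + 0.45·t(position 4)
Solving: t(position 3) = 4.2667, t(position 4) = 4.5333.
Expected steps from position 4 to position 5: 4.5333.

4.5333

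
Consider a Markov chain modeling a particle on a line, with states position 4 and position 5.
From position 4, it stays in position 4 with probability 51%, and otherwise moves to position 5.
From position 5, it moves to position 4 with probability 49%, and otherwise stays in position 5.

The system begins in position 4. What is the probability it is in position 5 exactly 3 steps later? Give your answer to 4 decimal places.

Propagate the distribution vector 3 steps from position 4.
After 0 steps: (1.0000, 0.0000)
After 1 step: (0.5100, 0.4900)
After 2 steps: (0.5002, 0.4998)
After 3 steps: (0.5000, 0.5000)
P(in position 5 after 3 steps) = 0.5000

0.5000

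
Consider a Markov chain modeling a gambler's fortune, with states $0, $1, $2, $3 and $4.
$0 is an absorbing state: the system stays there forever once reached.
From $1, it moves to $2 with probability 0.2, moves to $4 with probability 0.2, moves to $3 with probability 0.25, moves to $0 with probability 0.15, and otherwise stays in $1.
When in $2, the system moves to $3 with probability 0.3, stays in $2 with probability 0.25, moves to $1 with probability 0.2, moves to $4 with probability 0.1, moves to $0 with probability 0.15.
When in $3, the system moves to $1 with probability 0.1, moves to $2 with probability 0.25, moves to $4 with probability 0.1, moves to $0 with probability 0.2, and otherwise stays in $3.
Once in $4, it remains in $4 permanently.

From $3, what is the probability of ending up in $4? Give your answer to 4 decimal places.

0.3861

Let h(s) be the probability of absorption at $4 starting from transient state s. Then h($4) = 1 and h($0) = 0. By first-step analysis:
h($1) = 0.15·0 + 0.2·h($1) + 0.2·h($2) + 0.25·h($3) + 0.2·1
h($2) = 0.15·0 + 0.2·h($1) + 0.25·h($2) + 0.3·h($3) + 0.1·1
h($3) = 0.2·0 + 0.1·h($1) + 0.25·h($2) + 0.35·h($3) + 0.1·1
Solving: h($1) = 0.4742, h($2) = 0.4142, h($3) = 0.3861.
Starting from $3, the probability is 0.3861.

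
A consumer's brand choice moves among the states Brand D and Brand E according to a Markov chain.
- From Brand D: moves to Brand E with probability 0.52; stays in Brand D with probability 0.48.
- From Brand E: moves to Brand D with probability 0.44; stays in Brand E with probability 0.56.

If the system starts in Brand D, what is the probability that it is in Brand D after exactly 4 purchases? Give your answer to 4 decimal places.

0.4583

Propagate the distribution vector 4 purchases from Brand D.
After 0 purchases: (1.0000, 0.0000)
After 1 purchase: (0.4800, 0.5200)
After 2 purchases: (0.4592, 0.5408)
After 3 purchases: (0.4584, 0.5416)
After 4 purchases: (0.4583, 0.5417)
P(in Brand D after 4 purchases) = 0.4583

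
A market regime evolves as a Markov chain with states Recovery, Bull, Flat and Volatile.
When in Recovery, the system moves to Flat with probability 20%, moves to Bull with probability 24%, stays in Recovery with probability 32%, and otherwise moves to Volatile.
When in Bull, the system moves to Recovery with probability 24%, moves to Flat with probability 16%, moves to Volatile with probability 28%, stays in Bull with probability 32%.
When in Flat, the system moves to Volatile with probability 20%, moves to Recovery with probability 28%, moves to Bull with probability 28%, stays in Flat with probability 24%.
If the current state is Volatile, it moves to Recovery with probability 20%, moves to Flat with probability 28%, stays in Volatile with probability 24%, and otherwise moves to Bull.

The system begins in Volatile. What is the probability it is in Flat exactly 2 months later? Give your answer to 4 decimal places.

Propagate the distribution vector 2 months from Volatile.
After 0 months: (0.0000, 0.0000, 0.0000, 1.0000)
After 1 month: (0.2000, 0.2800, 0.2800, 0.2400)
After 2 months: (0.2576, 0.2832, 0.2192, 0.2400)
P(in Flat after 2 months) = 0.2192

0.2192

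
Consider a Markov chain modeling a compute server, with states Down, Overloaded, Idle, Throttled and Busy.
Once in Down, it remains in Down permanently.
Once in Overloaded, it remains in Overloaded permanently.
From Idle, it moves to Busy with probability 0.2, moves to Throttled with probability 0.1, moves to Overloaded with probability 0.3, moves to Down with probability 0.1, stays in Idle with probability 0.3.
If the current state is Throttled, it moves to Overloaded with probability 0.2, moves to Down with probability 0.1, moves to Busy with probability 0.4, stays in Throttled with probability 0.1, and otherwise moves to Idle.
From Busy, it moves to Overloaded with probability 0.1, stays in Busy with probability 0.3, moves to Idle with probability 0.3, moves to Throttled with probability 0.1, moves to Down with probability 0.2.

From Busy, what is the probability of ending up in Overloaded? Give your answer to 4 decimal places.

Let h(s) be the probability of absorption at Overloaded starting from transient state s. Then h(Overloaded) = 1 and h(Down) = 0. By first-step analysis:
h(Idle) = 0.1·0 + 0.3·1 + 0.3·h(Idle) + 0.1·h(Throttled) + 0.2·h(Busy)
h(Throttled) = 0.1·0 + 0.2·1 + 0.2·h(Idle) + 0.1·h(Throttled) + 0.4·h(Busy)
h(Busy) = 0.2·0 + 0.1·1 + 0.3·h(Idle) + 0.1·h(Throttled) + 0.3·h(Busy)
Solving: h(Idle) = 0.6596, h(Throttled) = 0.5957, h(Busy) = 0.5106.
Starting from Busy, the probability is 0.5106.

0.5106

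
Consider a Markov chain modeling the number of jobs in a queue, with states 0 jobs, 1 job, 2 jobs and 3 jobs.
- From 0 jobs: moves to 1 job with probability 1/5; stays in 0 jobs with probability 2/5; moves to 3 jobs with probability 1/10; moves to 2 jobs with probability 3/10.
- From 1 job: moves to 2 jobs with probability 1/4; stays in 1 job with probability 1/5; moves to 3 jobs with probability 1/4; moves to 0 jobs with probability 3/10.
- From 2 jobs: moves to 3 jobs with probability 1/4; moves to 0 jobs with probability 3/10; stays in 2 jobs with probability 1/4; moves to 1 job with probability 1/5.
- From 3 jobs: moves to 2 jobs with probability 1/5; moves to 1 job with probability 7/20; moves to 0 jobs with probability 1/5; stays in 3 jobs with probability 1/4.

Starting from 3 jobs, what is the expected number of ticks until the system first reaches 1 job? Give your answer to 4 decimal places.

Let t(s) be the expected number of ticks to first reach 1 job from state s, with t(1 job) = 0. Conditioning on the first tick:
t(0 jobs) = 1 + 0.4·t(0 jobs) + 0.3·t(2 jobs) + 0.1·t(3 jobs)
t(2 jobs) = 1 + 0.3·t(0 jobs) + 0.25·t(2 jobs) + 0.25·t(3 jobs)
t(3 jobs) = 1 + 0.2·t(0 jobs) + 0.2·t(2 jobs) + 0.25·t(3 jobs)
Solving: t(0 jobs) = 4.4485, t(2 jobs) = 4.3382, t(3 jobs) = 3.6765.
Expected ticks from 3 jobs to 1 job: 3.6765.

3.6765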